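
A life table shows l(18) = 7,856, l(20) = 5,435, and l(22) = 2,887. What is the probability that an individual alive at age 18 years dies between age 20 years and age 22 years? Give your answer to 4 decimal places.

This is the probability of reaching 20 but not 22, conditional on being alive at 18: (l(20) − l(22)) / l(18).
= (5,435 − 2,887) / 7,856 = 2,548 / 7,856 = 0.324338.

0.3243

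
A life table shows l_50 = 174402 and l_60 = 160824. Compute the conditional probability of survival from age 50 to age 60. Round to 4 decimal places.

We want 10p50 = l_60/l_50.
The conditional survival probability is l_60/l_50 = 160824/174402 = 0.922145.

0.9221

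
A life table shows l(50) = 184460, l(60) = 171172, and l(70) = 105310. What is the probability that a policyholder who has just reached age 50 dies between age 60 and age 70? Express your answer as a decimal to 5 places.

0.35705

This is the probability of reaching 60 but not 70, conditional on being alive at 50: (l(60) − l(70)) / l(50).
= (171172 − 105310) / 184460 = 65862 / 184460 = 0.357053.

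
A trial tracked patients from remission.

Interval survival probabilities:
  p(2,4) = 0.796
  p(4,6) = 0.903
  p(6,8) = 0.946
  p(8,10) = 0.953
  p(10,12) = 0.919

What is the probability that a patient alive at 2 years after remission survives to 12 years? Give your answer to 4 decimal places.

Chaining the interval survival probabilities: 0.796 × 0.903 × 0.946 × 0.953 × 0.919.
= 0.595526.

0.5955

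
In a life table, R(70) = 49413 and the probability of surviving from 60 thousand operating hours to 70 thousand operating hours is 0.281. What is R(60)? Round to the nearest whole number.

175847

R(60) = R(70) / p = 49413 / 0.281 = 175847.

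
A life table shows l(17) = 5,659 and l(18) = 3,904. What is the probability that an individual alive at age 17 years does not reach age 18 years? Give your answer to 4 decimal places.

P(die before 18 | alive at 17) = 1 − l(18)/l(17) = 1 − 3,904/5,659 = (1,755)/5,659 = 0.310125.

0.3101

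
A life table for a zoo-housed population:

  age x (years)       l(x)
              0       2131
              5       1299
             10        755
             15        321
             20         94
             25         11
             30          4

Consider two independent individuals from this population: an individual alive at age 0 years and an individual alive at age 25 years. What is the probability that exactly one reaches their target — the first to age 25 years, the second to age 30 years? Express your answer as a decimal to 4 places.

p₁ = l(25)/l(0) = 11/2131 = 0.005162; p₂ = l(30)/l(25) = 4/11 = 0.363636.
P(exactly one) = p₁(1−p₂) + (1−p₁)p₂ = 0.003285 + 0.361759 = 0.365044.

0.3650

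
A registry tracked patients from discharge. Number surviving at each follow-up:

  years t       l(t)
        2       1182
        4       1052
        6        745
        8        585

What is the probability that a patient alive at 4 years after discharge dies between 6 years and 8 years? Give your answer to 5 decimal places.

0.15209

This is the probability of reaching 6 but not 8, conditional on being alive at 4: (l(6) − l(8)) / l(4).
= (745 − 585) / 1052 = 160 / 1052 = 0.152091.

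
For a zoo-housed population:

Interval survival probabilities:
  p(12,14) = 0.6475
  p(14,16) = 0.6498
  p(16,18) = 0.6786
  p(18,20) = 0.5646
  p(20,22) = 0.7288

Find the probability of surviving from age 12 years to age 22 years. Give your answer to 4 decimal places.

The overall survival probability is 0.6475 × 0.6498 × 0.6786 × 0.5646 × 0.7288.
= 0.117485.

0.1175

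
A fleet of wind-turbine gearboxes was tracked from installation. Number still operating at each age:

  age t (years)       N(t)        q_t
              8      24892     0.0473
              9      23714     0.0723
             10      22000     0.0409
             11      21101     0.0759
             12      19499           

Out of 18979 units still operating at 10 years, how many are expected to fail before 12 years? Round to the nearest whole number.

2158

The relevant probability is 1 − 19499/22000 = 0.113682.
Expected number = 18979 × 0.113682 = 2158.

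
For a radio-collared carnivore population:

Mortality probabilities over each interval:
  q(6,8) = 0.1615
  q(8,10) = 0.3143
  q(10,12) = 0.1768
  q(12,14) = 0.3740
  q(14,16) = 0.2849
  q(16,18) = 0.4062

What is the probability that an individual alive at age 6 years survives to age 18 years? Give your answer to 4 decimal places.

0.1258

The overall survival probability is (1 − 0.1615) × (1 − 0.3143) × (1 − 0.1768) × (1 − 0.3740) × (1 − 0.2849) × (1 − 0.4062).
= 0.8385 × 0.6857 × 0.8232 × 0.6260 × 0.7151 × 0.5938 = 0.125813.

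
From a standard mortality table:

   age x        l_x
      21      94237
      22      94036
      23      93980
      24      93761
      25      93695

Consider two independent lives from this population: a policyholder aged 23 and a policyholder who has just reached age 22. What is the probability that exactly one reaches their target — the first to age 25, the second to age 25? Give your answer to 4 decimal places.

p₁ = l_25/l_23 = 93695/93980 = 0.996967; p₂ = l_25/l_22 = 93695/94036 = 0.996374.
P(exactly one) = p₁(1−p₂) + (1−p₁)p₂ = 0.003615 + 0.003022 = 0.006637.

0.0066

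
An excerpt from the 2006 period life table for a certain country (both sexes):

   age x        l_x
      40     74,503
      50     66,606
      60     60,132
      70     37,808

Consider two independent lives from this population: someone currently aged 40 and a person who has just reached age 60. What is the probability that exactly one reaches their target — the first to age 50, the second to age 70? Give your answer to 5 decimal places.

0.39854

p₁ = l_50/l_40 = 66,606/74,503 = 0.894004; p₂ = l_70/l_60 = 37,808/60,132 = 0.628750.
P(exactly one) = p₁(1−p₂) + (1−p₁)p₂ = 0.331899 + 0.066645 = 0.398544.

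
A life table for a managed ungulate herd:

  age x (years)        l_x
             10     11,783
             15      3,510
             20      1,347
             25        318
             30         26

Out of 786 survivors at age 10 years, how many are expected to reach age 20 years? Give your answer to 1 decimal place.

89.9

The relevant probability is 1,347/11,783 = 0.114317.
Expected number = 786 × 0.114317 = 89.9.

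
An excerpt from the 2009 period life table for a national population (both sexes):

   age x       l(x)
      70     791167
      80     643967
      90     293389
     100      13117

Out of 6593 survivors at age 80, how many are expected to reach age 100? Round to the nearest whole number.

The relevant probability is 13117/643967 = 0.020369.
Expected number = 6593 × 0.020369 = 134.

134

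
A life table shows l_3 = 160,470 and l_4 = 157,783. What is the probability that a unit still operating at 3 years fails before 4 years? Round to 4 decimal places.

P(fail before 4 | operational at 3) = 1 − l_4/l_3 = 1 − 157,783/160,470 = (2,687)/160,470 = 0.016745.

0.0167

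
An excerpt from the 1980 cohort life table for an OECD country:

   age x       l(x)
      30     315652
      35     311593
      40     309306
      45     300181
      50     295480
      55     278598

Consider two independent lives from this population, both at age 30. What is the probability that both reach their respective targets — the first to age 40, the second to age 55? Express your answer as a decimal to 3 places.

p₁ = l(40)/l(30) = 309306/315652 = 0.979896; p₂ = l(55)/l(30) = 278598/315652 = 0.882611.
P(both) = p₁ × p₂ = 0.979896 × 0.882611 = 0.864867.

0.865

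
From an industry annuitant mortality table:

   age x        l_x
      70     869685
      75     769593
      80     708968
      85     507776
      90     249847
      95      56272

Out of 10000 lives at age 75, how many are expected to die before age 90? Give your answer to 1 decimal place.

The relevant probability is 1 − 249847/769593 = 0.675352.
Expected number = 10000 × 0.675352 = 6753.5.

6753.5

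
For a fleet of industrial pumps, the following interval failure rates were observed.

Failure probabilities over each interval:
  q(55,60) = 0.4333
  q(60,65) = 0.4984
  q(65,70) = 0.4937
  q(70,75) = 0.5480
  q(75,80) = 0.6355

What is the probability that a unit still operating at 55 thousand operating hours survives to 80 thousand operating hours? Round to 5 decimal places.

Chaining the interval survival probabilities: (1 − 0.4333) × (1 − 0.4984) × (1 − 0.4937) × (1 − 0.5480) × (1 − 0.6355).
= 0.5667 × 0.5016 × 0.5063 × 0.4520 × 0.3645 = 0.023711.

0.02371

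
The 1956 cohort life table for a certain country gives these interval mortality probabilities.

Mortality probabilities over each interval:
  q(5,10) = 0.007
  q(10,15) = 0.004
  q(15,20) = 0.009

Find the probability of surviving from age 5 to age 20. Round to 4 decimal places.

0.9801

Chaining the interval survival probabilities: (1 − 0.007) × (1 − 0.004) × (1 − 0.009).
= 0.993 × 0.996 × 0.991 = 0.980127.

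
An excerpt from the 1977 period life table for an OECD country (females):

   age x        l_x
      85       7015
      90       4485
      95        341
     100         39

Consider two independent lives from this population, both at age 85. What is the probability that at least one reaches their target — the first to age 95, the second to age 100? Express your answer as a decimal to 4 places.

p₁ = l_95/l_85 = 341/7015 = 0.048610; p₂ = l_100/l_85 = 39/7015 = 0.005560.
P(at least one) = 1 − (1−p₁)(1−p₂) = 1 − 0.951390 × 0.994440 = 0.053900.

0.0539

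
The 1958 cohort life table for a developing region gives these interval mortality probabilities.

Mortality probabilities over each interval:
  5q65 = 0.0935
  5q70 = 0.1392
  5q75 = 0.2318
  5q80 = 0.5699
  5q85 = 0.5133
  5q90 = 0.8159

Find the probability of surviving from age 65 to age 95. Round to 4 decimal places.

Chaining the interval survival probabilities: (1 − 0.0935) × (1 − 0.1392) × (1 − 0.2318) × (1 − 0.5699) × (1 − 0.5133) × (1 − 0.8159).
= 0.9065 × 0.8608 × 0.7682 × 0.4301 × 0.4867 × 0.1841 = 0.023101.

0.0231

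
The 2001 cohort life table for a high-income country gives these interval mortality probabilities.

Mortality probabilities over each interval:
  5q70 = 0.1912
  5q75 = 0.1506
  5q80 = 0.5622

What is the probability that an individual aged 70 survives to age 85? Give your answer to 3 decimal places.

15p70 = (1 − 0.1912) × (1 − 0.1506) × (1 − 0.5622).
= 0.8088 × 0.8494 × 0.4378 = 0.300766.

0.301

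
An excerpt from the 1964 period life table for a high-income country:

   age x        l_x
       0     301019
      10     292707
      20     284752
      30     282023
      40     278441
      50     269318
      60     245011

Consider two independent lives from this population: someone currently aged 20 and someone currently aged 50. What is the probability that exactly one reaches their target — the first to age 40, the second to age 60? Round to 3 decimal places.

p₁ = l_40/l_20 = 278441/284752 = 0.977837; p₂ = l_60/l_50 = 245011/269318 = 0.909746.
P(exactly one) = p₁(1−p₂) + (1−p₁)p₂ = 0.088254 + 0.020163 = 0.108416.

0.108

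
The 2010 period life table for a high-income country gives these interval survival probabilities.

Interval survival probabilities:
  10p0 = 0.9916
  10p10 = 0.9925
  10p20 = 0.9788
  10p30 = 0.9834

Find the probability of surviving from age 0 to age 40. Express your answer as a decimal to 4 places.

40p0 = 0.9916 × 0.9925 × 0.9788 × 0.9834.
= 0.947308.

0.9473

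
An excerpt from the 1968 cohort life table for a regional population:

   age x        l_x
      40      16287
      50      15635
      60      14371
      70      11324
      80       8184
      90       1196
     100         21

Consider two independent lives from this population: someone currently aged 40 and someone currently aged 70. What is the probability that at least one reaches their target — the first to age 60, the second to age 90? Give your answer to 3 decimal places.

p₁ = l_60/l_40 = 14371/16287 = 0.882360; p₂ = l_90/l_70 = 1196/11324 = 0.105616.
P(at least one) = 1 − (1−p₁)(1−p₂) = 1 − 0.117640 × 0.894384 = 0.894785.

0.895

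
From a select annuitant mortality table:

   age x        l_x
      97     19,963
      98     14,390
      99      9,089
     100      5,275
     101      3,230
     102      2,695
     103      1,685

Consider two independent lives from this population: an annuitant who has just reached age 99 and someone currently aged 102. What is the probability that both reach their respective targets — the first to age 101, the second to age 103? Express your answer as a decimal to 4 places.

p₁ = l_101/l_99 = 3,230/9,089 = 0.355375; p₂ = l_103/l_102 = 1,685/2,695 = 0.625232.
P(both) = p₁ × p₂ = 0.355375 × 0.625232 = 0.222192.

0.2222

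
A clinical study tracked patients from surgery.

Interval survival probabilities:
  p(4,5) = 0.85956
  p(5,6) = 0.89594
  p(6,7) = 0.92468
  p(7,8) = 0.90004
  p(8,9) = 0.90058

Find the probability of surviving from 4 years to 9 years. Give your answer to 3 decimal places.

0.577

P(survive 4→9) = 0.85956 × 0.89594 × 0.92468 × 0.90004 × 0.90058.
= 0.577206.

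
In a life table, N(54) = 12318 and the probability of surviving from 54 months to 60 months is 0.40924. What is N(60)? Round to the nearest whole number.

5041

N(60) = N(54) × p = 12318 × 0.40924 = 5041.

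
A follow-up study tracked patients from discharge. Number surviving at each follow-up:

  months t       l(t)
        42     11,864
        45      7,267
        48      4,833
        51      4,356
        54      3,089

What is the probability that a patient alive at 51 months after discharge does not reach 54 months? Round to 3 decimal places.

P(die before 54 | alive at 51) = 1 − l(54)/l(51) = 1 − 3,089/4,356 = (1,267)/4,356 = 0.290863.

0.291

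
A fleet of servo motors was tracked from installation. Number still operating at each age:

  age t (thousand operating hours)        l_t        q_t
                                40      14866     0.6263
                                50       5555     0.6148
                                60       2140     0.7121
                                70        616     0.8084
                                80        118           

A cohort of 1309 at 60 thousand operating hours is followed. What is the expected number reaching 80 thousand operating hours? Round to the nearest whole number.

72

The relevant probability is 118/2140 = 0.055140.
Expected number = 1309 × 0.055140 = 72.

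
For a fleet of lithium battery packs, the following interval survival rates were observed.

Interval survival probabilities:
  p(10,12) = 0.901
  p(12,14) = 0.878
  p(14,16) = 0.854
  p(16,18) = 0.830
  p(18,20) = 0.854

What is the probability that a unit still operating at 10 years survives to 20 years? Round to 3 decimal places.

Chaining the interval survival probabilities: 0.901 × 0.878 × 0.854 × 0.830 × 0.854.
= 0.478865.

0.479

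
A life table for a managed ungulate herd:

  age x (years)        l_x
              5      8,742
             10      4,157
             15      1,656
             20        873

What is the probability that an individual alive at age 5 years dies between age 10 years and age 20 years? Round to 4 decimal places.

0.3757

This is the probability of reaching 10 but not 20, conditional on being alive at 5: (l_10 − l_20) / l_5.
= (4,157 − 873) / 8,742 = 3,284 / 8,742 = 0.375658.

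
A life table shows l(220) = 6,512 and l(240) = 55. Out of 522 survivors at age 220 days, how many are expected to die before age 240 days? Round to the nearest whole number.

The relevant probability is 1 − 55/6,512 = 0.991554.
Expected number = 522 × 0.991554 = 518.

518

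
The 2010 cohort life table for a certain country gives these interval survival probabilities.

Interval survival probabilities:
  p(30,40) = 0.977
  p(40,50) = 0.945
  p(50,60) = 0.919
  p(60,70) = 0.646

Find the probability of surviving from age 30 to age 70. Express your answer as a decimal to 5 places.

Chaining the interval survival probabilities: 0.977 × 0.945 × 0.919 × 0.646.
= 0.548118.

0.54812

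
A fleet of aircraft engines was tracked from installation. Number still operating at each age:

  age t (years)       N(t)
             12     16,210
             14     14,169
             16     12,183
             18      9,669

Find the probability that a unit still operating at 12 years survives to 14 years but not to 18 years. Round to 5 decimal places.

0.27761

This is the probability of reaching 14 but not 18, conditional on being operational at 12: (N(14) − N(18)) / N(12).
= (14,169 − 9,669) / 16,210 = 4,500 / 16,210 = 0.277606.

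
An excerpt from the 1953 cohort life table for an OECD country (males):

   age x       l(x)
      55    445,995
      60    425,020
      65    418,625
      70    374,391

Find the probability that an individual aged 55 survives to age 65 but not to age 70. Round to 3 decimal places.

This is the probability of reaching 65 but not 70, conditional on being alive at 55: (l(65) − l(70)) / l(55).
= (418,625 − 374,391) / 445,995 = 44,234 / 445,995 = 0.099180.

0.099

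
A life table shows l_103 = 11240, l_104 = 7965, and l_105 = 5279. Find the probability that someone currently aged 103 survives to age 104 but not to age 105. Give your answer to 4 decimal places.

0.2390

We want 1|1q103 = (l_104 − l_105)/l_103.
This is the probability of reaching 104 but not 105, conditional on being alive at 103: (l_104 − l_105) / l_103.
= (7965 − 5279) / 11240 = 2686 / 11240 = 0.238968.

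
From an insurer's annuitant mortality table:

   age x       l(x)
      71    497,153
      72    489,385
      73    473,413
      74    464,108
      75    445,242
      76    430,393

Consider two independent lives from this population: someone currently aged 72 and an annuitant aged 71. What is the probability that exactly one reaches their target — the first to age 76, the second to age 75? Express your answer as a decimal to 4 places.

p₁ = l(76)/l(72) = 430,393/489,385 = 0.879457; p₂ = l(75)/l(71) = 445,242/497,153 = 0.895583.
P(exactly one) = p₁(1−p₂) + (1−p₁)p₂ = 0.091830 + 0.107956 = 0.199787.

0.1998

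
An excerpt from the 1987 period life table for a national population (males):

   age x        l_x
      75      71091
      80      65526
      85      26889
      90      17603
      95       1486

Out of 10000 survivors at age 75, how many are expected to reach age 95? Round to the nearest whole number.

The relevant probability is 1486/71091 = 0.020903.
Expected number = 10000 × 0.020903 = 209.

209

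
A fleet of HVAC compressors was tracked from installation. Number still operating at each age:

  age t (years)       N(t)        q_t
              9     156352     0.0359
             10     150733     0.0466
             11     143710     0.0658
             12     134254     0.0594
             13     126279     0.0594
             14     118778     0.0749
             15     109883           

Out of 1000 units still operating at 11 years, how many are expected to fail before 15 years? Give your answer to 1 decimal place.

The relevant probability is 1 − 109883/143710 = 0.235384.
Expected number = 1000 × 0.235384 = 235.4.

235.4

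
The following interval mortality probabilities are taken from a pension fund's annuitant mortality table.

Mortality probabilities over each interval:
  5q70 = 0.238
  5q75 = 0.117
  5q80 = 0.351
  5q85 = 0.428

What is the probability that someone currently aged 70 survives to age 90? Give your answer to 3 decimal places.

0.250

Survival from 70 to 90 is the product of surviving each interval: (1 − 0.238) × (1 − 0.117) × (1 − 0.351) × (1 − 0.428).
= 0.762 × 0.883 × 0.649 × 0.572 = 0.249779.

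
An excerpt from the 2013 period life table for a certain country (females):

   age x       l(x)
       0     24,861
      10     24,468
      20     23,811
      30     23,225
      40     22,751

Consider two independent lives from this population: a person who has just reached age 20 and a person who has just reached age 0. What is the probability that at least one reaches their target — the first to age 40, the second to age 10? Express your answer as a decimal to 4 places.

0.9993

p₁ = l(40)/l(20) = 22,751/23,811 = 0.955483; p₂ = l(10)/l(0) = 24,468/24,861 = 0.984192.
P(at least one) = 1 − (1−p₁)(1−p₂) = 1 − 0.044517 × 0.015808 = 0.999296.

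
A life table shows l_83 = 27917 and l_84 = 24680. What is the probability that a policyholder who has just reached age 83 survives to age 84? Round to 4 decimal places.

The conditional survival probability is l_84/l_83 = 24680/27917 = 0.884049.

0.8840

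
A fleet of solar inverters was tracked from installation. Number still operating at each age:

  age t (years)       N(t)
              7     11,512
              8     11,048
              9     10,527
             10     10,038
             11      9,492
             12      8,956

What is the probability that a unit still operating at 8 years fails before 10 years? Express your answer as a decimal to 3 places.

0.091

P(fail before 10 | operational at 8) = 1 − N(10)/N(8) = 1 − 10,038/11,048 = (1,010)/11,048 = 0.091419.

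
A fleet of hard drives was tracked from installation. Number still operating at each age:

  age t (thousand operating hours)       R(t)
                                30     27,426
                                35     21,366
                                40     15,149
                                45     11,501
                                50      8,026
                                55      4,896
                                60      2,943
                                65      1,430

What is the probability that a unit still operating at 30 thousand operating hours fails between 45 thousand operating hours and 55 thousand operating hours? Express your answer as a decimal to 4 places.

This is the probability of reaching 45 but not 55, conditional on being operational at 30: (R(45) − R(55)) / R(30).
= (11,501 − 4,896) / 27,426 = 6,605 / 27,426 = 0.240830.

0.2408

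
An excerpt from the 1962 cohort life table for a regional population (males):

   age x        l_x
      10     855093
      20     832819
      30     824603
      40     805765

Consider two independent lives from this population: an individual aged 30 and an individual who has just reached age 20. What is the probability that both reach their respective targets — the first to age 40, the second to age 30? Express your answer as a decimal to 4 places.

0.9675

p₁ = l_40/l_30 = 805765/824603 = 0.977155; p₂ = l_30/l_20 = 824603/832819 = 0.990135.
P(both) = p₁ × p₂ = 0.977155 × 0.990135 = 0.967515.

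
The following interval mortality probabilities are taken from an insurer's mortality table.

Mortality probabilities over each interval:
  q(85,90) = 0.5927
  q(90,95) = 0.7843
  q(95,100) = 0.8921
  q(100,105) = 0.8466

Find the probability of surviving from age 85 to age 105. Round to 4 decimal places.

P(survive 85→105) = (1 − 0.5927) × (1 − 0.7843) × (1 − 0.8921) × (1 − 0.8466).
= 0.4073 × 0.2157 × 0.1079 × 0.1534 = 0.001454.

0.0015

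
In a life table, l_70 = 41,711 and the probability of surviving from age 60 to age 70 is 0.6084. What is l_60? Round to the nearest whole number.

l_60 = l_70 / p = 41,711 / 0.6084 = 68559.

68559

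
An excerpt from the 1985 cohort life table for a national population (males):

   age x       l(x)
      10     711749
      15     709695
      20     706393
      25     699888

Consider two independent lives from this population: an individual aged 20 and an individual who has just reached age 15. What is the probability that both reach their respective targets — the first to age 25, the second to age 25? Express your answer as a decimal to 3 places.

0.977

p₁ = l(25)/l(20) = 699888/706393 = 0.990791; p₂ = l(25)/l(15) = 699888/709695 = 0.986181.
P(both) = p₁ × p₂ = 0.990791 × 0.986181 = 0.977099.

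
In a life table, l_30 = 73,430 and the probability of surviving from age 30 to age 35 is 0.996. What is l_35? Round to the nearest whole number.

l_35 = l_30 × p = 73,430 × 0.996 = 73136.

73136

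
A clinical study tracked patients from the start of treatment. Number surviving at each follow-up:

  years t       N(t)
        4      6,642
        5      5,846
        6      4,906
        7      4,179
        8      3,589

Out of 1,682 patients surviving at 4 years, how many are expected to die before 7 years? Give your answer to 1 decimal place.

The relevant probability is 1 − 4,179/6,642 = 0.370822.
Expected number = 1,682 × 0.370822 = 623.7.

623.7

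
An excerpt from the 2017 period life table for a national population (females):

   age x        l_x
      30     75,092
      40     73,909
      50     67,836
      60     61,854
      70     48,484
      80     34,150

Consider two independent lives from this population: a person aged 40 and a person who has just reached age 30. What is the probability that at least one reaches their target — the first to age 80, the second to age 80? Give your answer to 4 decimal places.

0.7067

p₁ = l_80/l_40 = 34,150/73,909 = 0.462055; p₂ = l_80/l_30 = 34,150/75,092 = 0.454775.
P(at least one) = 1 − (1−p₁)(1−p₂) = 1 − 0.537945 × 0.545225 = 0.706699.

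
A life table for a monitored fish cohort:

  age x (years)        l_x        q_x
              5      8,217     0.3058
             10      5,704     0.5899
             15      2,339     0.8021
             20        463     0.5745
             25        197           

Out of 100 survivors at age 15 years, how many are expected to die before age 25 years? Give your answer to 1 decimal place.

The relevant probability is 1 − 197/2,339 = 0.915776.
Expected number = 100 × 0.915776 = 91.6.

91.6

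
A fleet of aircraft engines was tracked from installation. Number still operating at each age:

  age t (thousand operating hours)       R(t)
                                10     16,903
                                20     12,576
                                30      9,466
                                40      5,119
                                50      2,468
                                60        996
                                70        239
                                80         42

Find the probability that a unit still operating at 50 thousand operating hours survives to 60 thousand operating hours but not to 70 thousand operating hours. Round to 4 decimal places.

This is the probability of reaching 60 but not 70, conditional on being operational at 50: (R(60) − R(70)) / R(50).
= (996 − 239) / 2,468 = 757 / 2,468 = 0.306726.

0.3067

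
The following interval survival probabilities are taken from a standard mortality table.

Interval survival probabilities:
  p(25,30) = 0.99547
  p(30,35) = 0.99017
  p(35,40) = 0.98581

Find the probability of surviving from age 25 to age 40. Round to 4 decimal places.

The overall survival probability is 0.99547 × 0.99017 × 0.98581.
= 0.971698.

0.9717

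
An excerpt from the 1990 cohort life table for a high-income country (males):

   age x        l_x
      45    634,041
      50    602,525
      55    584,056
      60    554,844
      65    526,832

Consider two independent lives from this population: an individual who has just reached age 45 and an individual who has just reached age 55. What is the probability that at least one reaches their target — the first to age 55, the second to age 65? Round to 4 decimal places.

p₁ = l_55/l_45 = 584,056/634,041 = 0.921164; p₂ = l_65/l_55 = 526,832/584,056 = 0.902023.
P(at least one) = 1 − (1−p₁)(1−p₂) = 1 − 0.078836 × 0.097977 = 0.992276.

0.9923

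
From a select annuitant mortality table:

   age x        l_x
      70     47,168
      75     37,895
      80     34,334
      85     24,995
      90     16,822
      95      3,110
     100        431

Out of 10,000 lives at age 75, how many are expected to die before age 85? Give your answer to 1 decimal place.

3404.1

The relevant probability is 1 − 24,995/37,895 = 0.340414.
Expected number = 10,000 × 0.340414 = 3404.1.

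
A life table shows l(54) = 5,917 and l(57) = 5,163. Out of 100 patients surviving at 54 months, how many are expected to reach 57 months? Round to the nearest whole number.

87

The relevant probability is 5,163/5,917 = 0.872571.
Expected number = 100 × 0.872571 = 87.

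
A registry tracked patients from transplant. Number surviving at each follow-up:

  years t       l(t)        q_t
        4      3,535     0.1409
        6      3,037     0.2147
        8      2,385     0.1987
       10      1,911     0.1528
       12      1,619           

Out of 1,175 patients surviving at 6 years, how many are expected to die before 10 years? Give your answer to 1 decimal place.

435.6

The relevant probability is 1 − 1,911/3,037 = 0.370761.
Expected number = 1,175 × 0.370761 = 435.6.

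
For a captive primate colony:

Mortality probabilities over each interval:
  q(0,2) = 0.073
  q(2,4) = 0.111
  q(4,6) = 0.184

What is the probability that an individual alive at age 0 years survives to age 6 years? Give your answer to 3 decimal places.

Chaining the interval survival probabilities: (1 − 0.073) × (1 − 0.111) × (1 − 0.184).
= 0.927 × 0.889 × 0.816 = 0.672468.

0.672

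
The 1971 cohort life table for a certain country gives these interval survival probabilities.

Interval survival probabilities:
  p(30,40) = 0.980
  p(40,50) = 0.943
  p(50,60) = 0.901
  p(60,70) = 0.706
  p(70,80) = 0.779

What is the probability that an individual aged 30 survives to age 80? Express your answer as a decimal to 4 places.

0.4579

P(survive 30→80) = 0.980 × 0.943 × 0.901 × 0.706 × 0.779.
= 0.457936.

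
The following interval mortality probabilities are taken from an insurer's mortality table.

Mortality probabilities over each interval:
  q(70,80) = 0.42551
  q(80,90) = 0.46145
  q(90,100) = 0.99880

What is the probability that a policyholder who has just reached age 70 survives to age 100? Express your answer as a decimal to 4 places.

0.0004

Chaining the interval survival probabilities: (1 − 0.42551) × (1 − 0.46145) × (1 − 0.99880).
= 0.57449 × 0.53855 × 0.00120 = 0.000371.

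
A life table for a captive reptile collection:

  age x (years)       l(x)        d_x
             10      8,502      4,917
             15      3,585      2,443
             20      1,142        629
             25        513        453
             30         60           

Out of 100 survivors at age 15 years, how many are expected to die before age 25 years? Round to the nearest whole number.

The relevant probability is 1 − 513/3,585 = 0.856904.
Expected number = 100 × 0.856904 = 86.

86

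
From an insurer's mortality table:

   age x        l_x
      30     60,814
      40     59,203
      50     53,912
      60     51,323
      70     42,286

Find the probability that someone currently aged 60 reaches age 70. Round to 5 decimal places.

0.82392

The conditional survival probability is l_70/l_60 = 42,286/51,323 = 0.823919.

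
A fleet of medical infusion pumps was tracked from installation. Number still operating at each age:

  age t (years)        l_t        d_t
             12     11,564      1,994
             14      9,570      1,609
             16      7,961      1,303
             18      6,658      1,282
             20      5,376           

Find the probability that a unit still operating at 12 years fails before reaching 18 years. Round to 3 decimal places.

P(fail before 18 | operational at 12) = 1 − l_18/l_12 = 1 − 6,658/11,564 = (4,906)/11,564 = 0.424248.

0.424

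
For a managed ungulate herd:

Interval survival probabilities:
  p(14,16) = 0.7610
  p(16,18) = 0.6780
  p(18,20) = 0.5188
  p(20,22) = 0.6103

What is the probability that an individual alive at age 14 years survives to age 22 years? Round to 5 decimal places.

0.16336

Chaining the interval survival probabilities: 0.7610 × 0.6780 × 0.5188 × 0.6103.
= 0.163365.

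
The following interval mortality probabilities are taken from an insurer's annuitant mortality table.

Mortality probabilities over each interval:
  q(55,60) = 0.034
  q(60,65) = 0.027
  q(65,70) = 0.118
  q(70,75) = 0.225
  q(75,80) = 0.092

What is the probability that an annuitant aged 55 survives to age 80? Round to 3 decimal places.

0.583

P(survive 55→80) = (1 − 0.034) × (1 − 0.027) × (1 − 0.118) × (1 − 0.225) × (1 − 0.092).
= 0.966 × 0.973 × 0.882 × 0.775 × 0.908 = 0.583373.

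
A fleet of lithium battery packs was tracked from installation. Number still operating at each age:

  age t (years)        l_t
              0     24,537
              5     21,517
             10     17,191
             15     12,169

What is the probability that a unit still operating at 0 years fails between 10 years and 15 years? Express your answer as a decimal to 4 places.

0.2047

This is the probability of reaching 10 but not 15, conditional on being operational at 0: (l_10 − l_15) / l_0.
= (17,191 − 12,169) / 24,537 = 5,022 / 24,537 = 0.204670.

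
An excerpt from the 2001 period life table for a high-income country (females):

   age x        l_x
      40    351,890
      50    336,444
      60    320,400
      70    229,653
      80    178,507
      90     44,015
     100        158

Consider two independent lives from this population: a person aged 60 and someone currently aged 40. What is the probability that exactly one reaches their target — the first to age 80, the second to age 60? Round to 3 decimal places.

p₁ = l_80/l_60 = 178,507/320,400 = 0.557138; p₂ = l_60/l_40 = 320,400/351,890 = 0.910512.
P(exactly one) = p₁(1−p₂) + (1−p₁)p₂ = 0.049857 + 0.403231 = 0.453088.

0.453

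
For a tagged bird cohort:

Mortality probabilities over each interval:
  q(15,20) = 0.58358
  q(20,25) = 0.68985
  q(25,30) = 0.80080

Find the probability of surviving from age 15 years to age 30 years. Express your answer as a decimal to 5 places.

The overall survival probability is (1 − 0.58358) × (1 − 0.68985) × (1 − 0.80080).
= 0.41642 × 0.31015 × 0.19920 = 0.025727.

0.02573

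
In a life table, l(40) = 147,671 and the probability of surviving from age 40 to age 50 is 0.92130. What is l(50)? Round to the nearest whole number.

136049

l(50) = l(40) × p = 147,671 × 0.92130 = 136049.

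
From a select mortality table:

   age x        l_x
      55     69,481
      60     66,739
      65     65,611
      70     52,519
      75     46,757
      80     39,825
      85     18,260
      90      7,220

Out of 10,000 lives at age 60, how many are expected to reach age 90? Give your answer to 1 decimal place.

1081.8

The relevant probability is 7,220/66,739 = 0.108183.
Expected number = 10,000 × 0.108183 = 1081.8.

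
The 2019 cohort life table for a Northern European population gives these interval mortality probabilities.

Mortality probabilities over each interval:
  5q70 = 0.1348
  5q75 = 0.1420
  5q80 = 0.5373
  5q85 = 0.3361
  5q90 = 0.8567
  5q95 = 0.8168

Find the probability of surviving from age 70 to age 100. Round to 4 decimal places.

The overall survival probability is (1 − 0.1348) × (1 − 0.1420) × (1 − 0.5373) × (1 − 0.3361) × (1 − 0.8567) × (1 − 0.8168).
= 0.8652 × 0.8580 × 0.4627 × 0.6639 × 0.1433 × 0.1832 = 0.005987.

0.0060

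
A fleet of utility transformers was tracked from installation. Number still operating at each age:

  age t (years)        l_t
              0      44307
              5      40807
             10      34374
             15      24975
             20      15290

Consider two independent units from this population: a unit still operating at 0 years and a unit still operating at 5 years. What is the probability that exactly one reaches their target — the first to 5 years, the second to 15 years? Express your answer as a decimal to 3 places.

p₁ = l_5/l_0 = 40807/44307 = 0.921006; p₂ = l_15/l_5 = 24975/40807 = 0.612027.
P(exactly one) = p₁(1−p₂) + (1−p₁)p₂ = 0.357325 + 0.048346 = 0.405672.

0.406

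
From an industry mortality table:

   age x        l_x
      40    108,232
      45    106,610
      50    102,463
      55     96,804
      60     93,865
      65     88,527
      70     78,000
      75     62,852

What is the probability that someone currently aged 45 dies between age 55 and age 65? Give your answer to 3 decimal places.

0.078

We want 10|10q45 = (l_55 − l_65)/l_45.
This is the probability of reaching 55 but not 65, conditional on being alive at 45: (l_55 − l_65) / l_45.
= (96,804 − 88,527) / 106,610 = 8,277 / 106,610 = 0.077638.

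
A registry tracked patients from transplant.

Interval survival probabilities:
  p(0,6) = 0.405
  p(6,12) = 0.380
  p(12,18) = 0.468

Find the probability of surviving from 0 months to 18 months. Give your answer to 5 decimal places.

0.07203

P(survive 0→18) = 0.405 × 0.380 × 0.468.
= 0.072025.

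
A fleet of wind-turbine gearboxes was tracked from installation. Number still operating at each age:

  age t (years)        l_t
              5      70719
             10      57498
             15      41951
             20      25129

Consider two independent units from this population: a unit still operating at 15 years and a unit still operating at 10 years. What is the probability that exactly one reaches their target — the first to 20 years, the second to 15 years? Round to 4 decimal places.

p₁ = l_20/l_15 = 25129/41951 = 0.599008; p₂ = l_15/l_10 = 41951/57498 = 0.729608.
P(exactly one) = p₁(1−p₂) + (1−p₁)p₂ = 0.161967 + 0.292567 = 0.454534.

0.4545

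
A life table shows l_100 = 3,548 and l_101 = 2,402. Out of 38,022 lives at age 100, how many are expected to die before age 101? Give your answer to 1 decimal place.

12281.1

The relevant probability is 1 − 2,402/3,548 = 0.322999.
Expected number = 38,022 × 0.322999 = 12281.1.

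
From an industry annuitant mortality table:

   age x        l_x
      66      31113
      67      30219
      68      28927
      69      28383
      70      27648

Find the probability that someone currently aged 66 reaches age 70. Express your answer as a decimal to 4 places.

The conditional survival probability is l_70/l_66 = 27648/31113 = 0.888632.

0.8886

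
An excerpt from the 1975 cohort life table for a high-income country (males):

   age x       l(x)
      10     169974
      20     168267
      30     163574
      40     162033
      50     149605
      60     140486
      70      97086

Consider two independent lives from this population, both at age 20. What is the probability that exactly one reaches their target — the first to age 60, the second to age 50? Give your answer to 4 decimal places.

0.2394

p₁ = l(60)/l(20) = 140486/168267 = 0.834899; p₂ = l(50)/l(20) = 149605/168267 = 0.889093.
P(exactly one) = p₁(1−p₂) + (1−p₁)p₂ = 0.092596 + 0.146790 = 0.239386.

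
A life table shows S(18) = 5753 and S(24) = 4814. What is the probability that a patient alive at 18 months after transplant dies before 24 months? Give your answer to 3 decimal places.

P(die before 24 | alive at 18) = 1 − S(24)/S(18) = 1 − 4814/5753 = (939)/5753 = 0.163219.

0.163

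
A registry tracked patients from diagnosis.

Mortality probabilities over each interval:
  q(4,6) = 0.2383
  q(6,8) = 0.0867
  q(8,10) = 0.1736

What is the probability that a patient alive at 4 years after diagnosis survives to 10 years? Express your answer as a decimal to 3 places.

0.575

P(survive 4→10) = (1 − 0.2383) × (1 − 0.0867) × (1 − 0.1736).
= 0.7617 × 0.9133 × 0.8264 = 0.574894.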